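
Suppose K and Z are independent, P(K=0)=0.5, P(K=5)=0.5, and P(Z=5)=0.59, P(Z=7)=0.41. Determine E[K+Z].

8.32

E[K+Z] = Σ_k Σ_z (k+z) · P(K=k)P(Z=z)
 = 5·0.295 + 7·0.205 + 10·0.295 + 12·0.205
 = 1.475 + 1.435 + 2.95 + 2.46
 = 8.32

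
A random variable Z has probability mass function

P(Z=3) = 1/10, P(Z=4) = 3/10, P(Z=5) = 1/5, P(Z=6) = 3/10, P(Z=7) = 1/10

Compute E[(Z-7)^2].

5.4

E[(Z-7)^2] = Σ (z-7)^2·P(Z=z)
 = 16·1/10 + 9·3/10 + 4·1/5 + 1·3/10 + 0·1/10
 = 8/5 + 27/10 + 4/5 + 3/10 + 0
 = 27/5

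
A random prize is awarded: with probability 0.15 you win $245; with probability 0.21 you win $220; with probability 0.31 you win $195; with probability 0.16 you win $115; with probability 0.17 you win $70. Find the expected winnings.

173.7

E[payout] = 245·0.15 + 220·0.21 + 195·0.31 + 115·0.16 + 70·0.17
 = 36.75 + 46.2 + 60.45 + 18.4 + 11.9
 = 173.7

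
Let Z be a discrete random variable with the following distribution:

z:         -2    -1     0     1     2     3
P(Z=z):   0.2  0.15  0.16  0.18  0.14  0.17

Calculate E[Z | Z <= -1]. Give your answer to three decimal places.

-1.571

P(Z <= -1) = 0.2 + 0.15 = 0.35.
E[Z | Z <= -1] = [(-2)·0.2 + (-1)·0.15] / 0.35
 = -0.55 / 0.35
 = -11/7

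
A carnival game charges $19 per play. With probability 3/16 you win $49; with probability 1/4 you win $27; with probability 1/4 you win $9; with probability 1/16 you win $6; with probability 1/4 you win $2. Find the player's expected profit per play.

0.0625

E[payout] = 49·3/16 + 27·1/4 + 9·1/4 + 6·1/16 + 2·1/4
 = 147/16 + 27/4 + 9/4 + 3/8 + 1/2
 = 305/16
Net = 305/16 - 19 = 1/16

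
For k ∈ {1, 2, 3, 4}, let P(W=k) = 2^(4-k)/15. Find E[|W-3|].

E[|W-3|] = Σ |w-3|·P(W=w)
 = 2·8/15 + 1·4/15 + 0·2/15 + 1·1/15
 = 16/15 + 4/15 + 0 + 1/15
 = 7/5

1.4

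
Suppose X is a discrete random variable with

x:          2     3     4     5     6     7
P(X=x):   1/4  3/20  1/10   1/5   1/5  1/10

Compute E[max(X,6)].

E[max(X,6)] = Σ max(x,6)·P(X=x)
 = 6·1/4 + 6·3/20 + 6·1/10 + 6·1/5 + 6·1/5 + 7·1/10
 = 3/2 + 9/10 + 3/5 + 6/5 + 6/5 + 7/10
 = 61/10

6.1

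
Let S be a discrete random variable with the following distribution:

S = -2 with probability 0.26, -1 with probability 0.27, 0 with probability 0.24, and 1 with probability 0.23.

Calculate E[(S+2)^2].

E[(S+2)^2] = Σ (s+2)^2·P(S=s)
 = 0·0.26 + 1·0.27 + 4·0.24 + 9·0.23
 = 0 + 0.27 + 0.96 + 2.07
 = 3.3

3.3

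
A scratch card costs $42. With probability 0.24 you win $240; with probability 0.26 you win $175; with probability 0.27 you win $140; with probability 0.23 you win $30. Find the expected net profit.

105.8

E[payout] = 240·0.24 + 175·0.26 + 140·0.27 + 30·0.23
 = 57.6 + 45.5 + 37.8 + 6.9
 = 147.8
Net = 147.8 - 42 = 105.8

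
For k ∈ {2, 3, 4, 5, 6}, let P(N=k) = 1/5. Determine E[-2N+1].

E[-2N+1] = Σ (-2n+1)·P(N=n)
 = (-3)·1/5 + (-5)·1/5 + (-7)·1/5 + (-9)·1/5 + (-11)·1/5
 = (-3/5) + (-1) + (-7/5) + (-9/5) + (-11/5)
 = -7

-7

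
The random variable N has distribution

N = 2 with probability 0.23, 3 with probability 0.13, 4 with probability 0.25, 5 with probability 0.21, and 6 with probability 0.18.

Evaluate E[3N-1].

10.94

E[3N-1] = Σ (3n-1)·P(N=n)
 = 5·0.23 + 8·0.13 + 11·0.25 + 14·0.21 + 17·0.18
 = 1.15 + 1.04 + 2.75 + 2.94 + 3.06
 = 10.94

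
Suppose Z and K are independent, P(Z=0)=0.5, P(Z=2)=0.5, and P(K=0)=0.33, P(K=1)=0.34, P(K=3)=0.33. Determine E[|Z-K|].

E[|Z-K|] = Σ_z Σ_k |z-k| · P(Z=z)P(K=k)
 = 0·0.165 + 1·0.17 + 3·0.165 + 2·0.165 + 1·0.17 + 1·0.165
 = 0 + 0.17 + 0.495 + 0.33 + 0.17 + 0.165
 = 1.33

1.33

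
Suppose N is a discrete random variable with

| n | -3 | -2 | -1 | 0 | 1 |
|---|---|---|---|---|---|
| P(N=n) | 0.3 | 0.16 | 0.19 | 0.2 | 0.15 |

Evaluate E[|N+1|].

1.26

E[|N+1|] = Σ |n+1|·P(N=n)
 = 2·0.3 + 1·0.16 + 0·0.19 + 1·0.2 + 2·0.15
 = 0.6 + 0.16 + 0 + 0.2 + 0.3
 = 1.26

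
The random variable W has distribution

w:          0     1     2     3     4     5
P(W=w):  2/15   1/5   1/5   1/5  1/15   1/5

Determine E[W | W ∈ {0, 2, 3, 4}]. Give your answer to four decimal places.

2.1111

P(W ∈ {0, 2, 3, 4}) = 2/15 + 1/5 + 1/5 + 1/15 = 3/5.
E[W | W ∈ {0, 2, 3, 4}] = [0·2/15 + 2·1/5 + 3·1/5 + 4·1/15] / (3/5)
 = 19/15 / (3/5)
 = 19/9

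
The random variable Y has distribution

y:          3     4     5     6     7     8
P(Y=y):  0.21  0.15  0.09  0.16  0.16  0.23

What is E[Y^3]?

E[Y^3] = Σ y^3·P(Y=y)
 = 27·0.21 + 64·0.15 + 125·0.09 + 216·0.16 + 343·0.16 + 512·0.23
 = 5.67 + 9.6 + 11.25 + 34.56 + 54.88 + 117.76
 = 233.72

233.72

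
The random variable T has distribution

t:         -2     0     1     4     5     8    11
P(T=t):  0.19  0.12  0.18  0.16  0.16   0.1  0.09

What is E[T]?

3.03

E[T] = Σ t·P(T=t)
 = (-2)·0.19 + 0·0.12 + 1·0.18 + 4·0.16 + 5·0.16 + 8·0.1 + 11·0.09
 = (-0.38) + 0 + 0.18 + 0.64 + 0.8 + 0.8 + 0.99
 = 3.03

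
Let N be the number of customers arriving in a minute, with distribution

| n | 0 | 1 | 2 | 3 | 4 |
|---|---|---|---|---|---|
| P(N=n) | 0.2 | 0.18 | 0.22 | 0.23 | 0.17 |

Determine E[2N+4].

E[2N+4] = Σ (2n+4)·P(N=n)
 = 4·0.2 + 6·0.18 + 8·0.22 + 10·0.23 + 12·0.17
 = 0.8 + 1.08 + 1.76 + 2.3 + 2.04
 = 7.98

7.98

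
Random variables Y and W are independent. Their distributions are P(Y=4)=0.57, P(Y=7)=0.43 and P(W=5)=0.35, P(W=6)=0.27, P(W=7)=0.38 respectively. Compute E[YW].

31.8987

E[YW] = Σ_y Σ_w yw · P(Y=y)P(W=w)
 = 20·0.1995 + 24·0.1539 + 28·0.2166 + 35·0.1505 + 42·0.1161 + 49·0.1634
 = 3.99 + 3.6936 + 6.0648 + 5.2675 + 4.8762 + 8.0066
 = 31.8987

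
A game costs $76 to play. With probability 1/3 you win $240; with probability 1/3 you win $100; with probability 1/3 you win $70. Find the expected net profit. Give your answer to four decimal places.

E[payout] = 240·1/3 + 100·1/3 + 70·1/3
 = 80 + 100/3 + 70/3
 = 410/3
Net = 410/3 - 76 = 182/3

60.6667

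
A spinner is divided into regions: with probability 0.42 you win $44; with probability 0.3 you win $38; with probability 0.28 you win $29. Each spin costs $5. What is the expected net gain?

33

E[payout] = 44·0.42 + 38·0.3 + 29·0.28
 = 18.48 + 11.4 + 8.12
 = 38
Net = 38 - 5 = 33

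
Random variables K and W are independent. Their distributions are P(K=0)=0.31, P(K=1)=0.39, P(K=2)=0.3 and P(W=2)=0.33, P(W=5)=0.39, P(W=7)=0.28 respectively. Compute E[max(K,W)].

4.57

E[max(K,W)] = Σ_k Σ_w max(k,w) · P(K=k)P(W=w)
 = 2·0.1023 + 5·0.1209 + 7·0.0868 + 2·0.1287 + 5·0.1521 + 7·0.1092 + 2·0.099 + 5·0.117 + 7·0.084
 = 0.2046 + 0.6045 + 0.6076 + 0.2574 + 0.7605 + 0.7644 + 0.198 + 0.585 + 0.588
 = 4.57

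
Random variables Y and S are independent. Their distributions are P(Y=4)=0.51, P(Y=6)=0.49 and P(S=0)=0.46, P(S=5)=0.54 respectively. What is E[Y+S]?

7.68

E[Y+S] = Σ_y Σ_s (y+s) · P(Y=y)P(S=s)
 = 4·0.2346 + 9·0.2754 + 6·0.2254 + 11·0.2646
 = 0.9384 + 2.4786 + 1.3524 + 2.9106
 = 7.68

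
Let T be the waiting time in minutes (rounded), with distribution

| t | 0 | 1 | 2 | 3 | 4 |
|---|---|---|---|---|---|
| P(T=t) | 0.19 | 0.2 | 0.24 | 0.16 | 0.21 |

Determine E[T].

E[T] = Σ t·P(T=t)
 = 0·0.19 + 1·0.2 + 2·0.24 + 3·0.16 + 4·0.21
 = 0 + 0.2 + 0.48 + 0.48 + 0.84
 = 2

2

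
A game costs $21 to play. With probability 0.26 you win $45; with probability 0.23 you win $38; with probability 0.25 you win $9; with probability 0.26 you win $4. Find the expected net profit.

2.73

E[payout] = 45·0.26 + 38·0.23 + 9·0.25 + 4·0.26
 = 11.7 + 8.74 + 2.25 + 1.04
 = 23.73
Net = 23.73 - 21 = 2.73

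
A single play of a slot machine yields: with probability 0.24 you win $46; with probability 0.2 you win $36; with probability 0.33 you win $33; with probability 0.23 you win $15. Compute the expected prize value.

E[payout] = 46·0.24 + 36·0.2 + 33·0.33 + 15·0.23
 = 11.04 + 7.2 + 10.89 + 3.45
 = 32.58

32.58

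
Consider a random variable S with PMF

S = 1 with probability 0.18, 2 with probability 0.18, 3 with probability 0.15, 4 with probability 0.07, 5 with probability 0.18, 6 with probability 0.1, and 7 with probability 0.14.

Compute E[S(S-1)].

14.58

E[S(S-1)] = Σ s(s-1)·P(S=s)
 = 0·0.18 + 2·0.18 + 6·0.15 + 12·0.07 + 20·0.18 + 30·0.1 + 42·0.14
 = 0 + 0.36 + 0.9 + 0.84 + 3.6 + 3 + 5.88
 = 14.58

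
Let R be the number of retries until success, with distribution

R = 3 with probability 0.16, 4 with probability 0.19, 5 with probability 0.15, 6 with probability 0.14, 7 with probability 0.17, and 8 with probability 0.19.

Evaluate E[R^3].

221.06

E[R^3] = Σ r^3·P(R=r)
 = 27·0.16 + 64·0.19 + 125·0.15 + 216·0.14 + 343·0.17 + 512·0.19
 = 4.32 + 12.16 + 18.75 + 30.24 + 58.31 + 97.28
 = 221.06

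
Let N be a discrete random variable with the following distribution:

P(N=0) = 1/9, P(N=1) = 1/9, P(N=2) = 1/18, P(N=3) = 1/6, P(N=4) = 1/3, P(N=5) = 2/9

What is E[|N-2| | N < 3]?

1.2

P(N < 3) = 1/9 + 1/9 + 1/18 = 5/18.
E[|N-2| | N < 3] = [2·1/9 + 1·1/9 + 0·1/18] / (5/18)
 = 1/3 / (5/18)
 = 6/5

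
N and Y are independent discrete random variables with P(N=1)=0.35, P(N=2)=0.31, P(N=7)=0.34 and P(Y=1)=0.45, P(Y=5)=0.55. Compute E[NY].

10.72

E[NY] = Σ_n Σ_y ny · P(N=n)P(Y=y)
 = 1·0.1575 + 5·0.1925 + 2·0.1395 + 10·0.1705 + 7·0.153 + 35·0.187
 = 0.1575 + 0.9625 + 0.279 + 1.705 + 1.071 + 6.545
 = 10.72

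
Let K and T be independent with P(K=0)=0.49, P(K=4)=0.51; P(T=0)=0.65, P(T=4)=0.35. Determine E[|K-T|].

2.012

E[|K-T|] = Σ_k Σ_t |k-t| · P(K=k)P(T=t)
 = 0·0.3185 + 4·0.1715 + 4·0.3315 + 0·0.1785
 = 0 + 0.686 + 1.326 + 0
 = 2.012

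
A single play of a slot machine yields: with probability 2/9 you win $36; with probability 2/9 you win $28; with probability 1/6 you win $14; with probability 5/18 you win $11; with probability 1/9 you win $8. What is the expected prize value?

E[payout] = 36·2/9 + 28·2/9 + 14·1/6 + 11·5/18 + 8·1/9
 = 8 + 56/9 + 7/3 + 55/18 + 8/9
 = 41/2

20.5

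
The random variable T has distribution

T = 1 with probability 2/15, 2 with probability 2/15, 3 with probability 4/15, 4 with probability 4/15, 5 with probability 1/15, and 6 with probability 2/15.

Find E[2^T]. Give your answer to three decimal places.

17.867

E[2^T] = Σ 2^t·P(T=t)
 = 2·2/15 + 4·2/15 + 8·4/15 + 16·4/15 + 32·1/15 + 64·2/15
 = 4/15 + 8/15 + 32/15 + 64/15 + 32/15 + 128/15
 = 268/15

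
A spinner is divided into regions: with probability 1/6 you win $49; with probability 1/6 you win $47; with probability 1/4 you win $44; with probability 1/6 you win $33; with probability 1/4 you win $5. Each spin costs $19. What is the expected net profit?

14.75

E[payout] = 49·1/6 + 47·1/6 + 44·1/4 + 33·1/6 + 5·1/4
 = 49/6 + 47/6 + 11 + 11/2 + 5/4
 = 135/4
Net = 135/4 - 19 = 59/4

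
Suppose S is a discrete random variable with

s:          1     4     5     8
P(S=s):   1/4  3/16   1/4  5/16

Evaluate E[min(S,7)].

E[min(S,7)] = Σ min(s,7)·P(S=s)
 = 1·1/4 + 4·3/16 + 5·1/4 + 7·5/16
 = 1/4 + 3/4 + 5/4 + 35/16
 = 71/16

4.4375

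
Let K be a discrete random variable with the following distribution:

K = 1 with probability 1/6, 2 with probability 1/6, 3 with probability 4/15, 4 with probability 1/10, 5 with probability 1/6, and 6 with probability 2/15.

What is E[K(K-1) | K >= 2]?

12.56

P(K >= 2) = 1/6 + 4/15 + 1/10 + 1/6 + 2/15 = 5/6.
E[K(K-1) | K >= 2] = [2·1/6 + 6·4/15 + 12·1/10 + 20·1/6 + 30·2/15] / (5/6)
 = 157/15 / (5/6)
 = 314/25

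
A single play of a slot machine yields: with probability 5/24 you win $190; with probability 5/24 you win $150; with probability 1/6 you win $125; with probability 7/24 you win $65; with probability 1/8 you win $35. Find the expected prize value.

E[payout] = 190·5/24 + 150·5/24 + 125·1/6 + 65·7/24 + 35·1/8
 = 475/12 + 125/4 + 125/6 + 455/24 + 35/8
 = 115

115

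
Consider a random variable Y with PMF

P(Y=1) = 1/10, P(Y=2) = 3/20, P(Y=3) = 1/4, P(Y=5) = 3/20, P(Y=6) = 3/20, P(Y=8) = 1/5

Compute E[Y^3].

E[Y^3] = Σ y^3·P(Y=y)
 = 1·1/10 + 8·3/20 + 27·1/4 + 125·3/20 + 216·3/20 + 512·1/5
 = 1/10 + 6/5 + 27/4 + 75/4 + 162/5 + 512/5
 = 808/5

161.6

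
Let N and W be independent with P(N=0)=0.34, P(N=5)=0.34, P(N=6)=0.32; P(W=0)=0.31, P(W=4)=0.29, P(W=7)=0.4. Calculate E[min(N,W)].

E[min(N,W)] = Σ_n Σ_w min(n,w) · P(N=n)P(W=w)
 = 0·0.1054 + 0·0.0986 + 0·0.136 + 0·0.1054 + 4·0.0986 + 5·0.136 + 0·0.0992 + 4·0.0928 + 6·0.128
 = 0 + 0 + 0 + 0 + 0.3944 + 0.68 + 0 + 0.3712 + 0.768
 = 2.2136

2.2136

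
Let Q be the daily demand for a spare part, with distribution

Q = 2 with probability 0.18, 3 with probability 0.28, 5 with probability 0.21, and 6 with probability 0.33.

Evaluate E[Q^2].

E[Q^2] = Σ q^2·P(Q=q)
 = 4·0.18 + 9·0.28 + 25·0.21 + 36·0.33
 = 0.72 + 2.52 + 5.25 + 11.88
 = 20.37

20.37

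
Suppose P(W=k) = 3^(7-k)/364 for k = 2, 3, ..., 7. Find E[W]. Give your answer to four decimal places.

E[W] = Σ w·P(W=w)
 = 2·243/364 + 3·81/364 + 4·27/364 + 5·9/364 + 6·3/364 + 7·1/364
 = 243/182 + 243/364 + 27/91 + 45/364 + 9/182 + 1/52
 = 907/364

2.4918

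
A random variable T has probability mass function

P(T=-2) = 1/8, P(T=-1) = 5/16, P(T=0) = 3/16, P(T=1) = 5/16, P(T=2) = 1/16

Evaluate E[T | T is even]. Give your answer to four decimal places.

-0.3333

P(T is even) = 1/8 + 3/16 + 1/16 = 3/8.
E[T | T is even] = [(-2)·1/8 + 0·3/16 + 2·1/16] / (3/8)
 = -1/8 / (3/8)
 = -1/3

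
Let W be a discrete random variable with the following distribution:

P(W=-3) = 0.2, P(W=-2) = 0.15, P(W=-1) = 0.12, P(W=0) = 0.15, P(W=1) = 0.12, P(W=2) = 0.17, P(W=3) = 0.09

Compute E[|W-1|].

1.99

E[|W-1|] = Σ |w-1|·P(W=w)
 = 4·0.2 + 3·0.15 + 2·0.12 + 1·0.15 + 0·0.12 + 1·0.17 + 2·0.09
 = 0.8 + 0.45 + 0.24 + 0.15 + 0 + 0.17 + 0.18
 = 1.99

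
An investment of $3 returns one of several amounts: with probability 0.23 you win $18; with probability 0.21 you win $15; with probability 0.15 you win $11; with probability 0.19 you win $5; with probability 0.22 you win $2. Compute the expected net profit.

E[payout] = 18·0.23 + 15·0.21 + 11·0.15 + 5·0.19 + 2·0.22
 = 4.14 + 3.15 + 1.65 + 0.95 + 0.44
 = 10.33
Net = 10.33 - 3 = 7.33

7.33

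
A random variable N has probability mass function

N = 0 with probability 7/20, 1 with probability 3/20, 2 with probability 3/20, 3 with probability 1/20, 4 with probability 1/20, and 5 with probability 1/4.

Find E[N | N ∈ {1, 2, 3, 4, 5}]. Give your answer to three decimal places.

3.154

P(N ∈ {1, 2, 3, 4, 5}) = 3/20 + 3/20 + 1/20 + 1/20 + 1/4 = 13/20.
E[N | N ∈ {1, 2, 3, 4, 5}] = [1·3/20 + 2·3/20 + 3·1/20 + 4·1/20 + 5·1/4] / (13/20)
 = 41/20 / (13/20)
 = 41/13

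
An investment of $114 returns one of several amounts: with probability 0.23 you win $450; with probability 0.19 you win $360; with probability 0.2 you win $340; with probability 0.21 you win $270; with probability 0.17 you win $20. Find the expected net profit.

E[payout] = 450·0.23 + 360·0.19 + 340·0.2 + 270·0.21 + 20·0.17
 = 103.5 + 68.4 + 68 + 56.7 + 3.4
 = 300
Net = 300 - 114 = 186

186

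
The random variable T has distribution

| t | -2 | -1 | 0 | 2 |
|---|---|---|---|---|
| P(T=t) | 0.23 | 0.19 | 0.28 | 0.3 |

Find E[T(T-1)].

2.36

E[T(T-1)] = Σ t(t-1)·P(T=t)
 = 6·0.23 + 2·0.19 + 0·0.28 + 2·0.3
 = 1.38 + 0.38 + 0 + 0.6
 = 2.36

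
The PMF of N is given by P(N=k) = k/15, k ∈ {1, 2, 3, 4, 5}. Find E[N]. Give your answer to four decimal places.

E[N] = Σ n·P(N=n)
 = 1·1/15 + 2·2/15 + 3·1/5 + 4·4/15 + 5·1/3
 = 1/15 + 4/15 + 3/5 + 16/15 + 5/3
 = 11/3

3.6667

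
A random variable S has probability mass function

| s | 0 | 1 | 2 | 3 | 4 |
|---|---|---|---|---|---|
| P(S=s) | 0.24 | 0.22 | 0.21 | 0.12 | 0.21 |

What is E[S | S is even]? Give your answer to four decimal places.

P(S is even) = 0.24 + 0.21 + 0.21 = 0.66.
E[S | S is even] = [0·0.24 + 2·0.21 + 4·0.21] / 0.66
 = 1.26 / 0.66
 = 21/11

1.9091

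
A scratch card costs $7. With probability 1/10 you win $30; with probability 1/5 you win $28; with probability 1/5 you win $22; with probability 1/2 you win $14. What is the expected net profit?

13

E[payout] = 30·1/10 + 28·1/5 + 22·1/5 + 14·1/2
 = 3 + 28/5 + 22/5 + 7
 = 20
Net = 20 - 7 = 13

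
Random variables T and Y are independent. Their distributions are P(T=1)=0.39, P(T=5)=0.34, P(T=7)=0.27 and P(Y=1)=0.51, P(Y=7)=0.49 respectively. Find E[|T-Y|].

E[|T-Y|] = Σ_t Σ_y |t-y| · P(T=t)P(Y=y)
 = 0·0.1989 + 6·0.1911 + 4·0.1734 + 2·0.1666 + 6·0.1377 + 0·0.1323
 = 0 + 1.1466 + 0.6936 + 0.3332 + 0.8262 + 0
 = 2.9996

2.9996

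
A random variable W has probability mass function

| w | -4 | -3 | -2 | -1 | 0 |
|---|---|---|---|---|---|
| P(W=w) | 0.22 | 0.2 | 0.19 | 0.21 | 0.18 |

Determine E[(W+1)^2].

3.15

E[(W+1)^2] = Σ (w+1)^2·P(W=w)
 = 9·0.22 + 4·0.2 + 1·0.19 + 0·0.21 + 1·0.18
 = 1.98 + 0.8 + 0.19 + 0 + 0.18
 = 3.15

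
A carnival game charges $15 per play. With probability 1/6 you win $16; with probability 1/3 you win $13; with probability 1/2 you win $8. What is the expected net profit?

-4

E[payout] = 16·1/6 + 13·1/3 + 8·1/2
 = 8/3 + 13/3 + 4
 = 11
Net = 11 - 15 = -4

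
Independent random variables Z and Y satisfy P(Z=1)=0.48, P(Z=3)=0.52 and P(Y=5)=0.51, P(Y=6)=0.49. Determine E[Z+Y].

E[Z+Y] = Σ_z Σ_y (z+y) · P(Z=z)P(Y=y)
 = 6·0.2448 + 7·0.2352 + 8·0.2652 + 9·0.2548
 = 1.4688 + 1.6464 + 2.1216 + 2.2932
 = 7.53

7.53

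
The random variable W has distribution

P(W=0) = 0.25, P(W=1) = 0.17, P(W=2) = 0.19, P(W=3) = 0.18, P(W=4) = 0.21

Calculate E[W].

E[W] = Σ w·P(W=w)
 = 0·0.25 + 1·0.17 + 2·0.19 + 3·0.18 + 4·0.21
 = 0 + 0.17 + 0.38 + 0.54 + 0.84
 = 1.93

1.93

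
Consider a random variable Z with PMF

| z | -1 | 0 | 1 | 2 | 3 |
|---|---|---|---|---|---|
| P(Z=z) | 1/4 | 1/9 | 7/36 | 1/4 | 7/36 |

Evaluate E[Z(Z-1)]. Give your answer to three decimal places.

E[Z(Z-1)] = Σ z(z-1)·P(Z=z)
 = 2·1/4 + 0·1/9 + 0·7/36 + 2·1/4 + 6·7/36
 = 1/2 + 0 + 0 + 1/2 + 7/6
 = 13/6

2.167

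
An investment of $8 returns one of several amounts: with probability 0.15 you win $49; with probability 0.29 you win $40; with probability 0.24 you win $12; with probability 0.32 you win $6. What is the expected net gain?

E[payout] = 49·0.15 + 40·0.29 + 12·0.24 + 6·0.32
 = 7.35 + 11.6 + 2.88 + 1.92
 = 23.75
Net = 23.75 - 8 = 15.75

15.75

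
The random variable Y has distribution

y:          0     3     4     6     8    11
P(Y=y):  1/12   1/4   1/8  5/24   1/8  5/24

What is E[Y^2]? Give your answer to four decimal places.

44.9583

E[Y^2] = Σ y^2·P(Y=y)
 = 0·1/12 + 9·1/4 + 16·1/8 + 36·5/24 + 64·1/8 + 121·5/24
 = 0 + 9/4 + 2 + 15/2 + 8 + 605/24
 = 1079/24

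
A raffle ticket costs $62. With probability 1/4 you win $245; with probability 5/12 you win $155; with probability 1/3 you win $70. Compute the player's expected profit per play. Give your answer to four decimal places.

E[payout] = 245·1/4 + 155·5/12 + 70·1/3
 = 245/4 + 775/12 + 70/3
 = 895/6
Net = 895/6 - 62 = 523/6

87.1667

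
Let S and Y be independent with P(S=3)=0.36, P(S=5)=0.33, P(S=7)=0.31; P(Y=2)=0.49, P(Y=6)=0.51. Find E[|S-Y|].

2.2982

E[|S-Y|] = Σ_s Σ_y |s-y| · P(S=s)P(Y=y)
 = 1·0.1764 + 3·0.1836 + 3·0.1617 + 1·0.1683 + 5·0.1519 + 1·0.1581
 = 0.1764 + 0.5508 + 0.4851 + 0.1683 + 0.7595 + 0.1581
 = 2.2982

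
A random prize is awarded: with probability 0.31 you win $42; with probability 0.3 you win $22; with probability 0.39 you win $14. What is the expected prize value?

25.08

E[payout] = 42·0.31 + 22·0.3 + 14·0.39
 = 13.02 + 6.6 + 5.46
 = 25.08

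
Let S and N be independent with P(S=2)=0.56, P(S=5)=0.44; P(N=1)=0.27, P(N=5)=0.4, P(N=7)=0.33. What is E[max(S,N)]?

5.2064

E[max(S,N)] = Σ_s Σ_n max(s,n) · P(S=s)P(N=n)
 = 2·0.1512 + 5·0.224 + 7·0.1848 + 5·0.1188 + 5·0.176 + 7·0.1452
 = 0.3024 + 1.12 + 1.2936 + 0.594 + 0.88 + 1.0164
 = 5.2064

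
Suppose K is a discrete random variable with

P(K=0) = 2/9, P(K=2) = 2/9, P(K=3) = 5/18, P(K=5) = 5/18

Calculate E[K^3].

E[K^3] = Σ k^3·P(K=k)
 = 0·2/9 + 8·2/9 + 27·5/18 + 125·5/18
 = 0 + 16/9 + 15/2 + 625/18
 = 44

44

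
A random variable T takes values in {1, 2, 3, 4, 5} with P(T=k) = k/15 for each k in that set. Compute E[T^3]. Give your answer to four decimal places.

E[T^3] = Σ t^3·P(T=t)
 = 1·1/15 + 8·2/15 + 27·1/5 + 64·4/15 + 125·1/3
 = 1/15 + 16/15 + 27/5 + 256/15 + 125/3
 = 979/15

65.2667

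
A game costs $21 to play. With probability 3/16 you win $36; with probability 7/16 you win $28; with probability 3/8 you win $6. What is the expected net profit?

E[payout] = 36·3/16 + 28·7/16 + 6·3/8
 = 27/4 + 49/4 + 9/4
 = 85/4
Net = 85/4 - 21 = 1/4

0.25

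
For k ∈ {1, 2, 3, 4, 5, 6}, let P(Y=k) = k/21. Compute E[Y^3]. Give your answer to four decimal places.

108.3333

E[Y^3] = Σ y^3·P(Y=y)
 = 1·1/21 + 8·2/21 + 27·1/7 + 64·4/21 + 125·5/21 + 216·2/7
 = 1/21 + 16/21 + 27/7 + 256/21 + 625/21 + 432/7
 = 325/3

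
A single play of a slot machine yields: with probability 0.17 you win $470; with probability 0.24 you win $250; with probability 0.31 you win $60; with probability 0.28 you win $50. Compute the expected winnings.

172.5

E[payout] = 470·0.17 + 250·0.24 + 60·0.31 + 50·0.28
 = 79.9 + 60 + 18.6 + 14
 = 172.5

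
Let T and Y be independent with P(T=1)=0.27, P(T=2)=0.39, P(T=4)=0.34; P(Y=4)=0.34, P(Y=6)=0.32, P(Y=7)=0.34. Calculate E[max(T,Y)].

E[max(T,Y)] = Σ_t Σ_y max(t,y) · P(T=t)P(Y=y)
 = 4·0.0918 + 6·0.0864 + 7·0.0918 + 4·0.1326 + 6·0.1248 + 7·0.1326 + 4·0.1156 + 6·0.1088 + 7·0.1156
 = 0.3672 + 0.5184 + 0.6426 + 0.5304 + 0.7488 + 0.9282 + 0.4624 + 0.6528 + 0.8092
 = 5.66

5.66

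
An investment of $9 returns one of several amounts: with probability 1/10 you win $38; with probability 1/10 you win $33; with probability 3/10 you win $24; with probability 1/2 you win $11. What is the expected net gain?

E[payout] = 38·1/10 + 33·1/10 + 24·3/10 + 11·1/2
 = 19/5 + 33/10 + 36/5 + 11/2
 = 99/5
Net = 99/5 - 9 = 54/5

10.8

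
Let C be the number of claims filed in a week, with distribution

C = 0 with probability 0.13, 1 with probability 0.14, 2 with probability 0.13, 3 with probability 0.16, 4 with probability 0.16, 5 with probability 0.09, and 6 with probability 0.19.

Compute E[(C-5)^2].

7.65

E[(C-5)^2] = Σ (c-5)^2·P(C=c)
 = 25·0.13 + 16·0.14 + 9·0.13 + 4·0.16 + 1·0.16 + 0·0.09 + 1·0.19
 = 3.25 + 2.24 + 1.17 + 0.64 + 0.16 + 0 + 0.19
 = 7.65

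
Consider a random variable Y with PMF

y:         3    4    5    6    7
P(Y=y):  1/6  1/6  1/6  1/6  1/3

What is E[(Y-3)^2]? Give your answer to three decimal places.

E[(Y-3)^2] = Σ (y-3)^2·P(Y=y)
 = 0·1/6 + 1·1/6 + 4·1/6 + 9·1/6 + 16·1/3
 = 0 + 1/6 + 2/3 + 3/2 + 16/3
 = 23/3

7.667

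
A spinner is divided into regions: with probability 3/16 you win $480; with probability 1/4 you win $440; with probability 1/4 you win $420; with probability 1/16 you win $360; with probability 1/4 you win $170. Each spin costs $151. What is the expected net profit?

E[payout] = 480·3/16 + 440·1/4 + 420·1/4 + 360·1/16 + 170·1/4
 = 90 + 110 + 105 + 45/2 + 85/2
 = 370
Net = 370 - 151 = 219

219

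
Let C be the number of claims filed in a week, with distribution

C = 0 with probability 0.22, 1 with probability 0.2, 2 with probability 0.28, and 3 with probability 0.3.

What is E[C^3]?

10.54

E[C^3] = Σ c^3·P(C=c)
 = 0·0.22 + 1·0.2 + 8·0.28 + 27·0.3
 = 0 + 0.2 + 2.24 + 8.1
 = 10.54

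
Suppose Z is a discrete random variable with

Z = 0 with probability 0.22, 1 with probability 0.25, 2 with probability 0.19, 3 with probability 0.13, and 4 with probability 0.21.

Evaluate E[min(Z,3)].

1.65

E[min(Z,3)] = Σ min(z,3)·P(Z=z)
 = 0·0.22 + 1·0.25 + 2·0.19 + 3·0.13 + 3·0.21
 = 0 + 0.25 + 0.38 + 0.39 + 0.63
 = 1.65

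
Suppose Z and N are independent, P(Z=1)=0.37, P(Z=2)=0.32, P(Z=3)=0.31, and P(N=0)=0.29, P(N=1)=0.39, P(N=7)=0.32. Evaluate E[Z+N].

4.57

E[Z+N] = Σ_z Σ_n (z+n) · P(Z=z)P(N=n)
 = 1·0.1073 + 2·0.1443 + 8·0.1184 + 2·0.0928 + 3·0.1248 + 9·0.1024 + 3·0.0899 + 4·0.1209 + 10·0.0992
 = 0.1073 + 0.2886 + 0.9472 + 0.1856 + 0.3744 + 0.9216 + 0.2697 + 0.4836 + 0.992
 = 4.57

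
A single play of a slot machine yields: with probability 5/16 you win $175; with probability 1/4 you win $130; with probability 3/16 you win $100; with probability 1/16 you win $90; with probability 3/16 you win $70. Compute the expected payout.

124.6875

E[payout] = 175·5/16 + 130·1/4 + 100·3/16 + 90·1/16 + 70·3/16
 = 875/16 + 65/2 + 75/4 + 45/8 + 105/8
 = 1995/16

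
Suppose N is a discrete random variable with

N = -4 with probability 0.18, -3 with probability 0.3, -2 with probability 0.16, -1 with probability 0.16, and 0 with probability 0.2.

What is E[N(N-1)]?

8.48

E[N(N-1)] = Σ n(n-1)·P(N=n)
 = 20·0.18 + 12·0.3 + 6·0.16 + 2·0.16 + 0·0.2
 = 3.6 + 3.6 + 0.96 + 0.32 + 0
 = 8.48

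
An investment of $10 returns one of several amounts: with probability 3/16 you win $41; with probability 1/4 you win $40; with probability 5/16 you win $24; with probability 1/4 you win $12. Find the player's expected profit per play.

18.1875

E[payout] = 41·3/16 + 40·1/4 + 24·5/16 + 12·1/4
 = 123/16 + 10 + 15/2 + 3
 = 451/16
Net = 451/16 - 10 = 291/16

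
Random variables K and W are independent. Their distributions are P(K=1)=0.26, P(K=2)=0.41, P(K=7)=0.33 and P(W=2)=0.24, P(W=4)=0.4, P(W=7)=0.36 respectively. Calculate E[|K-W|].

E[|K-W|] = Σ_k Σ_w |k-w| · P(K=k)P(W=w)
 = 1·0.0624 + 3·0.104 + 6·0.0936 + 0·0.0984 + 2·0.164 + 5·0.1476 + 5·0.0792 + 3·0.132 + 0·0.1188
 = 0.0624 + 0.312 + 0.5616 + 0 + 0.328 + 0.738 + 0.396 + 0.396 + 0
 = 2.794

2.794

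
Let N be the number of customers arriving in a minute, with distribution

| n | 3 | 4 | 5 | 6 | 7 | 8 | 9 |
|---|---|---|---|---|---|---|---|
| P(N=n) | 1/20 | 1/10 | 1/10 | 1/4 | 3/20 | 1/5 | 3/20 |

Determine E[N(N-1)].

39.3

E[N(N-1)] = Σ n(n-1)·P(N=n)
 = 6·1/20 + 12·1/10 + 20·1/10 + 30·1/4 + 42·3/20 + 56·1/5 + 72·3/20
 = 3/10 + 6/5 + 2 + 15/2 + 63/10 + 56/5 + 54/5
 = 393/10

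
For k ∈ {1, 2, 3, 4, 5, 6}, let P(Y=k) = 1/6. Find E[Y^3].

E[Y^3] = Σ y^3·P(Y=y)
 = 1·1/6 + 8·1/6 + 27·1/6 + 64·1/6 + 125·1/6 + 216·1/6
 = 1/6 + 4/3 + 9/2 + 32/3 + 125/6 + 36
 = 147/2

73.5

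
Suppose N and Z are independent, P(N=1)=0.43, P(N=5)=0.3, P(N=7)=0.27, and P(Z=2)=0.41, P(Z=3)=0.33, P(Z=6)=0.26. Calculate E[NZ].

12.8734

E[NZ] = Σ_n Σ_z nz · P(N=n)P(Z=z)
 = 2·0.1763 + 3·0.1419 + 6·0.1118 + 10·0.123 + 15·0.099 + 30·0.078 + 14·0.1107 + 21·0.0891 + 42·0.0702
 = 0.3526 + 0.4257 + 0.6708 + 1.23 + 1.485 + 2.34 + 1.5498 + 1.8711 + 2.9484
 = 12.8734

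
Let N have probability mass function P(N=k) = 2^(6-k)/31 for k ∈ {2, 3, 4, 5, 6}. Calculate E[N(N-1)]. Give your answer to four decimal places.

6.3871

E[N(N-1)] = Σ n(n-1)·P(N=n)
 = 2·16/31 + 6·8/31 + 12·4/31 + 20·2/31 + 30·1/31
 = 32/31 + 48/31 + 48/31 + 40/31 + 30/31
 = 198/31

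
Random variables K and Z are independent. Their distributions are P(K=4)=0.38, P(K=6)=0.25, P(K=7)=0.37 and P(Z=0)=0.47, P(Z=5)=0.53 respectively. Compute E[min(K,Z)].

E[min(K,Z)] = Σ_k Σ_z min(k,z) · P(K=k)P(Z=z)
 = 0·0.1786 + 4·0.2014 + 0·0.1175 + 5·0.1325 + 0·0.1739 + 5·0.1961
 = 0 + 0.8056 + 0 + 0.6625 + 0 + 0.9805
 = 2.4486

2.4486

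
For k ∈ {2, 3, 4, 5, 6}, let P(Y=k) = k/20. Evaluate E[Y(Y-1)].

E[Y(Y-1)] = Σ y(y-1)·P(Y=y)
 = 2·1/10 + 6·3/20 + 12·1/5 + 20·1/4 + 30·3/10
 = 1/5 + 9/10 + 12/5 + 5 + 9
 = 35/2

17.5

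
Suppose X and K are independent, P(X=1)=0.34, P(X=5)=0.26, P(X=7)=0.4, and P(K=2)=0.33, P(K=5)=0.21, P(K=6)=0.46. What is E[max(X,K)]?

E[max(X,K)] = Σ_x Σ_k max(x,k) · P(X=x)P(K=k)
 = 2·0.1122 + 5·0.0714 + 6·0.1564 + 5·0.0858 + 5·0.0546 + 6·0.1196 + 7·0.132 + 7·0.084 + 7·0.184
 = 0.2244 + 0.357 + 0.9384 + 0.429 + 0.273 + 0.7176 + 0.924 + 0.588 + 1.288
 = 5.7394

5.7394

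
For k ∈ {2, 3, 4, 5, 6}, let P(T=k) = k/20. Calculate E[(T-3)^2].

E[(T-3)^2] = Σ (t-3)^2·P(T=t)
 = 1·1/10 + 0·3/20 + 1·1/5 + 4·1/4 + 9·3/10
 = 1/10 + 0 + 1/5 + 1 + 27/10
 = 4

4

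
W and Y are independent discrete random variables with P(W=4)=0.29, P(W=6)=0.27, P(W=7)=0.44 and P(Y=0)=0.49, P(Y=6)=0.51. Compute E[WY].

17.9316

E[WY] = Σ_w Σ_y wy · P(W=w)P(Y=y)
 = 0·0.1421 + 24·0.1479 + 0·0.1323 + 36·0.1377 + 0·0.2156 + 42·0.2244
 = 0 + 3.5496 + 0 + 4.9572 + 0 + 9.4248
 = 17.9316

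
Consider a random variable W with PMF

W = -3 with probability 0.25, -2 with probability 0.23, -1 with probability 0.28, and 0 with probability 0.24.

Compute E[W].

-1.49

E[W] = Σ w·P(W=w)
 = (-3)·0.25 + (-2)·0.23 + (-1)·0.28 + 0·0.24
 = (-0.75) + (-0.46) + (-0.28) + 0
 = -1.49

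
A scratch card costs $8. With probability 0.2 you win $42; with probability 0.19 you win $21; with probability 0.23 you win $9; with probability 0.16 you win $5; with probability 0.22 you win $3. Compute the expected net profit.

E[payout] = 42·0.2 + 21·0.19 + 9·0.23 + 5·0.16 + 3·0.22
 = 8.4 + 3.99 + 2.07 + 0.8 + 0.66
 = 15.92
Net = 15.92 - 8 = 7.92

7.92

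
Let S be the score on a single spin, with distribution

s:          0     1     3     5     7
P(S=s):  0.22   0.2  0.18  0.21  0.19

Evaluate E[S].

E[S] = Σ s·P(S=s)
 = 0·0.22 + 1·0.2 + 3·0.18 + 5·0.21 + 7·0.19
 = 0 + 0.2 + 0.54 + 1.05 + 1.33
 = 3.12

3.12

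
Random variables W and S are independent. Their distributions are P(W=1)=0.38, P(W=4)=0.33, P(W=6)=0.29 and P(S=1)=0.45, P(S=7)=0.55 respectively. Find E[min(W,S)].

E[min(W,S)] = Σ_w Σ_s min(w,s) · P(W=w)P(S=s)
 = 1·0.171 + 1·0.209 + 1·0.1485 + 4·0.1815 + 1·0.1305 + 6·0.1595
 = 0.171 + 0.209 + 0.1485 + 0.726 + 0.1305 + 0.957
 = 2.342

2.342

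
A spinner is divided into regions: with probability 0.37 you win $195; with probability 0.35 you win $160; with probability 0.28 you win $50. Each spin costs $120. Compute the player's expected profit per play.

E[payout] = 195·0.37 + 160·0.35 + 50·0.28
 = 72.15 + 56 + 14
 = 142.15
Net = 142.15 - 120 = 22.15

22.15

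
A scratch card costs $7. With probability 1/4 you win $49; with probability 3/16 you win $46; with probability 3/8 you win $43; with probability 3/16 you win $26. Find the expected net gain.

34.875

E[payout] = 49·1/4 + 46·3/16 + 43·3/8 + 26·3/16
 = 49/4 + 69/8 + 129/8 + 39/8
 = 335/8
Net = 335/8 - 7 = 279/8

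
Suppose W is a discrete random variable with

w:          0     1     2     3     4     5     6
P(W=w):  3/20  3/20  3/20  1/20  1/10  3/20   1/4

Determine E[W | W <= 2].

1

P(W <= 2) = 3/20 + 3/20 + 3/20 = 9/20.
E[W | W <= 2] = [0·3/20 + 1·3/20 + 2·3/20] / (9/20)
 = 9/20 / (9/20)
 = 1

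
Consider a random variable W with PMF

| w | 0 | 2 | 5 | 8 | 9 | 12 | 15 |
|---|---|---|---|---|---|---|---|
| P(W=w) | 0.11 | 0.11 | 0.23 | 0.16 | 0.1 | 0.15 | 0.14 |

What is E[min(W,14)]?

7.31

E[min(W,14)] = Σ min(w,14)·P(W=w)
 = 0·0.11 + 2·0.11 + 5·0.23 + 8·0.16 + 9·0.1 + 12·0.15 + 14·0.14
 = 0 + 0.22 + 1.15 + 1.28 + 0.9 + 1.8 + 1.96
 = 7.31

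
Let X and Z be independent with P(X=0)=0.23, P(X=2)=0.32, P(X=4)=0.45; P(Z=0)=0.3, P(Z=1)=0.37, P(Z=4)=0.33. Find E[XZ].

E[XZ] = Σ_x Σ_z xz · P(X=x)P(Z=z)
 = 0·0.069 + 0·0.0851 + 0·0.0759 + 0·0.096 + 2·0.1184 + 8·0.1056 + 0·0.135 + 4·0.1665 + 16·0.1485
 = 0 + 0 + 0 + 0 + 0.2368 + 0.8448 + 0 + 0.666 + 2.376
 = 4.1236

4.1236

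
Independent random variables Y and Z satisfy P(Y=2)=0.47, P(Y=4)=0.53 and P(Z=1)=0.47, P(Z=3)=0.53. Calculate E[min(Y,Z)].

1.8109

E[min(Y,Z)] = Σ_y Σ_z min(y,z) · P(Y=y)P(Z=z)
 = 1·0.2209 + 2·0.2491 + 1·0.2491 + 3·0.2809
 = 0.2209 + 0.4982 + 0.2491 + 0.8427
 = 1.8109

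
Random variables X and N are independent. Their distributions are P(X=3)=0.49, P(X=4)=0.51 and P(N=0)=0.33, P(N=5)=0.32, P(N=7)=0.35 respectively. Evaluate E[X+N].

E[X+N] = Σ_x Σ_n (x+n) · P(X=x)P(N=n)
 = 3·0.1617 + 8·0.1568 + 10·0.1715 + 4·0.1683 + 9·0.1632 + 11·0.1785
 = 0.4851 + 1.2544 + 1.715 + 0.6732 + 1.4688 + 1.9635
 = 7.56

7.56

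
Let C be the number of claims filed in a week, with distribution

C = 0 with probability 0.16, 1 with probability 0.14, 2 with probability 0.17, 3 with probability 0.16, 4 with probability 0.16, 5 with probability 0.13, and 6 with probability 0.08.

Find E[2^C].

E[2^C] = Σ 2^c·P(C=c)
 = 1·0.16 + 2·0.14 + 4·0.17 + 8·0.16 + 16·0.16 + 32·0.13 + 64·0.08
 = 0.16 + 0.28 + 0.68 + 1.28 + 2.56 + 4.16 + 5.12
 = 14.24

14.24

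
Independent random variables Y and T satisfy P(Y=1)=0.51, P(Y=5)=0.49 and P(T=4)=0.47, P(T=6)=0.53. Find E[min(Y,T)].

2.7297

E[min(Y,T)] = Σ_y Σ_t min(y,t) · P(Y=y)P(T=t)
 = 1·0.2397 + 1·0.2703 + 4·0.2303 + 5·0.2597
 = 0.2397 + 0.2703 + 0.9212 + 1.2985
 = 2.7297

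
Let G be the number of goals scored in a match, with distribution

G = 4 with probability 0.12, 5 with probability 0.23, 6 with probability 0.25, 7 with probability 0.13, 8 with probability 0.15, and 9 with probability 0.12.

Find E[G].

6.32

E[G] = Σ g·P(G=g)
 = 4·0.12 + 5·0.23 + 6·0.25 + 7·0.13 + 8·0.15 + 9·0.12
 = 0.48 + 1.15 + 1.5 + 0.91 + 1.2 + 1.08
 = 6.32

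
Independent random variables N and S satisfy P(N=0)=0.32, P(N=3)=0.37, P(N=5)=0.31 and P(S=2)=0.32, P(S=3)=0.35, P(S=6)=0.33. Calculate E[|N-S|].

2.276

E[|N-S|] = Σ_n Σ_s |n-s| · P(N=n)P(S=s)
 = 2·0.1024 + 3·0.112 + 6·0.1056 + 1·0.1184 + 0·0.1295 + 3·0.1221 + 3·0.0992 + 2·0.1085 + 1·0.1023
 = 0.2048 + 0.336 + 0.6336 + 0.1184 + 0 + 0.3663 + 0.2976 + 0.217 + 0.1023
 = 2.276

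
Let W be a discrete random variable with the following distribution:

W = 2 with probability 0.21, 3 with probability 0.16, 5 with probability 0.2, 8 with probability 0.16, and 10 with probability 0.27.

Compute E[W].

E[W] = Σ w·P(W=w)
 = 2·0.21 + 3·0.16 + 5·0.2 + 8·0.16 + 10·0.27
 = 0.42 + 0.48 + 1 + 1.28 + 2.7
 = 5.88

5.88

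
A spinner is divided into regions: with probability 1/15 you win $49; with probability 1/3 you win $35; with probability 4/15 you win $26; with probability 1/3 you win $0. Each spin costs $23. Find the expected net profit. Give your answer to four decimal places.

E[payout] = 49·1/15 + 35·1/3 + 26·4/15 + 0·1/3
 = 49/15 + 35/3 + 104/15 + 0
 = 328/15
Net = 328/15 - 23 = -17/15

-1.1333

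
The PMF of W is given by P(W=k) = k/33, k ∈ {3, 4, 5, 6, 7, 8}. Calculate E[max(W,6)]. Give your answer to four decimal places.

6.6970

E[max(W,6)] = Σ max(w,6)·P(W=w)
 = 6·1/11 + 6·4/33 + 6·5/33 + 6·2/11 + 7·7/33 + 8·8/33
 = 6/11 + 8/11 + 10/11 + 12/11 + 49/33 + 64/33
 = 221/33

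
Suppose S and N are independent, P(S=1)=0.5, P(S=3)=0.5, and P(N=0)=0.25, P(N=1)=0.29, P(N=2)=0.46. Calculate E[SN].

E[SN] = Σ_s Σ_n sn · P(S=s)P(N=n)
 = 0·0.125 + 1·0.145 + 2·0.23 + 0·0.125 + 3·0.145 + 6·0.23
 = 0 + 0.145 + 0.46 + 0 + 0.435 + 1.38
 = 2.42

2.42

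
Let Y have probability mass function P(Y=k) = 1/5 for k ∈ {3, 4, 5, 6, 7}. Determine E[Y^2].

27

E[Y^2] = Σ y^2·P(Y=y)
 = 9·1/5 + 16·1/5 + 25·1/5 + 36·1/5 + 49·1/5
 = 9/5 + 16/5 + 5 + 36/5 + 49/5
 = 27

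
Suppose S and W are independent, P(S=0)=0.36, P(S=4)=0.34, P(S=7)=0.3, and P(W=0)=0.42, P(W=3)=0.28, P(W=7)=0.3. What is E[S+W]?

6.4

E[S+W] = Σ_s Σ_w (s+w) · P(S=s)P(W=w)
 = 0·0.1512 + 3·0.1008 + 7·0.108 + 4·0.1428 + 7·0.0952 + 11·0.102 + 7·0.126 + 10·0.084 + 14·0.09
 = 0 + 0.3024 + 0.756 + 0.5712 + 0.6664 + 1.122 + 0.882 + 0.84 + 1.26
 = 6.4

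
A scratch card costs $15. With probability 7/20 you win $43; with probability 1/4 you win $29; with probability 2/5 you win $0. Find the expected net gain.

E[payout] = 43·7/20 + 29·1/4 + 0·2/5
 = 301/20 + 29/4 + 0
 = 223/10
Net = 223/10 - 15 = 73/10

7.3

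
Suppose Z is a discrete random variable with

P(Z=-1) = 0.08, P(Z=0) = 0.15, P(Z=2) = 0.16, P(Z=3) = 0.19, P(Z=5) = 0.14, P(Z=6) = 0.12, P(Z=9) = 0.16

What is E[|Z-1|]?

E[|Z-1|] = Σ |z-1|·P(Z=z)
 = 2·0.08 + 1·0.15 + 1·0.16 + 2·0.19 + 4·0.14 + 5·0.12 + 8·0.16
 = 0.16 + 0.15 + 0.16 + 0.38 + 0.56 + 0.6 + 1.28
 = 3.29

3.29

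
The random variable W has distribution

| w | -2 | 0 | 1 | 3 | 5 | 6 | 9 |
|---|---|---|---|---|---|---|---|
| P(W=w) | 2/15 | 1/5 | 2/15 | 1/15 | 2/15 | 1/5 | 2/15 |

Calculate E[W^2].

E[W^2] = Σ w^2·P(W=w)
 = 4·2/15 + 0·1/5 + 1·2/15 + 9·1/15 + 25·2/15 + 36·1/5 + 81·2/15
 = 8/15 + 0 + 2/15 + 3/5 + 10/3 + 36/5 + 54/5
 = 113/5

22.6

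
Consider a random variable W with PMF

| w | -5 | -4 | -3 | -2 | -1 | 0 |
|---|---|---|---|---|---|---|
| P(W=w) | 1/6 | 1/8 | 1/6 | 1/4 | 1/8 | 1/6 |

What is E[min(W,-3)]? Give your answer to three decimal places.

E[min(W,-3)] = Σ min(w,-3)·P(W=w)
 = (-5)·1/6 + (-4)·1/8 + (-3)·1/6 + (-3)·1/4 + (-3)·1/8 + (-3)·1/6
 = (-5/6) + (-1/2) + (-1/2) + (-3/4) + (-3/8) + (-1/2)
 = -83/24

-3.458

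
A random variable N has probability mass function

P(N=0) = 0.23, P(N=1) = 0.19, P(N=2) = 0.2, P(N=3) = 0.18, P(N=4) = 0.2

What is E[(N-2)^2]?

E[(N-2)^2] = Σ (n-2)^2·P(N=n)
 = 4·0.23 + 1·0.19 + 0·0.2 + 1·0.18 + 4·0.2
 = 0.92 + 0.19 + 0 + 0.18 + 0.8
 = 2.09

2.09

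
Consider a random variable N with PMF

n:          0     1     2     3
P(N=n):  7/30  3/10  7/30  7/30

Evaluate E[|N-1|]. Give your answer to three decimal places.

0.933

E[|N-1|] = Σ |n-1|·P(N=n)
 = 1·7/30 + 0·3/10 + 1·7/30 + 2·7/30
 = 7/30 + 0 + 7/30 + 7/15
 = 14/15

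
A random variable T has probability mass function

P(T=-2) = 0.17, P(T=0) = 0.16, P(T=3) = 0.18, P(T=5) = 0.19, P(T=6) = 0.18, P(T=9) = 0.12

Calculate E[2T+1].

7.62

E[2T+1] = Σ (2t+1)·P(T=t)
 = (-3)·0.17 + 1·0.16 + 7·0.18 + 11·0.19 + 13·0.18 + 19·0.12
 = (-0.51) + 0.16 + 1.26 + 2.09 + 2.34 + 2.28
 = 7.62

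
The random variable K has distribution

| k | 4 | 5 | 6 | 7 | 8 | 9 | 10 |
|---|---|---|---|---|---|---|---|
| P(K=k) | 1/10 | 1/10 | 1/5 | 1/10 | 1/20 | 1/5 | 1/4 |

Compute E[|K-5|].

2.7

E[|K-5|] = Σ |k-5|·P(K=k)
 = 1·1/10 + 0·1/10 + 1·1/5 + 2·1/10 + 3·1/20 + 4·1/5 + 5·1/4
 = 1/10 + 0 + 1/5 + 1/5 + 3/20 + 4/5 + 5/4
 = 27/10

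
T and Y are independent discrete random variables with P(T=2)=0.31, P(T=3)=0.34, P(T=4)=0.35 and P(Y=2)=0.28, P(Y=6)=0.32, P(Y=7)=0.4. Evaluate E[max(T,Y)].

5.5712

E[max(T,Y)] = Σ_t Σ_y max(t,y) · P(T=t)P(Y=y)
 = 2·0.0868 + 6·0.0992 + 7·0.124 + 3·0.0952 + 6·0.1088 + 7·0.136 + 4·0.098 + 6·0.112 + 7·0.14
 = 0.1736 + 0.5952 + 0.868 + 0.2856 + 0.6528 + 0.952 + 0.392 + 0.672 + 0.98
 = 5.5712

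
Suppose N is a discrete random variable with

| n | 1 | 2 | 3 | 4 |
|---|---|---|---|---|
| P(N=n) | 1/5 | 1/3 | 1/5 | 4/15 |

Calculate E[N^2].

7.6

E[N^2] = Σ n^2·P(N=n)
 = 1·1/5 + 4·1/3 + 9·1/5 + 16·4/15
 = 1/5 + 4/3 + 9/5 + 64/15
 = 38/5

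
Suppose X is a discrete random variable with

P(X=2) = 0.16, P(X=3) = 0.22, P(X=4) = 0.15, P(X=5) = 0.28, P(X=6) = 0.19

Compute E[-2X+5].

E[-2X+5] = Σ (-2x+5)·P(X=x)
 = 1·0.16 + (-1)·0.22 + (-3)·0.15 + (-5)·0.28 + (-7)·0.19
 = 0.16 + (-0.22) + (-0.45) + (-1.4) + (-1.33)
 = -3.24

-3.24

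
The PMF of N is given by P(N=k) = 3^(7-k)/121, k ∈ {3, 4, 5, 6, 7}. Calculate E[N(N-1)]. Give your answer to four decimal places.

E[N(N-1)] = Σ n(n-1)·P(N=n)
 = 6·81/121 + 12·27/121 + 20·9/121 + 30·3/121 + 42·1/121
 = 486/121 + 324/121 + 180/121 + 90/121 + 42/121
 = 102/11

9.2727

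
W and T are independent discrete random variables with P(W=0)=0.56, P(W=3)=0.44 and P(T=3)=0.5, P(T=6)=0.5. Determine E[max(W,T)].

E[max(W,T)] = Σ_w Σ_t max(w,t) · P(W=w)P(T=t)
 = 3·0.28 + 6·0.28 + 3·0.22 + 6·0.22
 = 0.84 + 1.68 + 0.66 + 1.32
 = 4.5

4.5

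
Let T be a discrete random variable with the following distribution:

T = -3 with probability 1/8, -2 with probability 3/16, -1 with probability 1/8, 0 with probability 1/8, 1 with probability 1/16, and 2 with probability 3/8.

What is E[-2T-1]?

E[-2T-1] = Σ (-2t-1)·P(T=t)
 = 5·1/8 + 3·3/16 + 1·1/8 + (-1)·1/8 + (-3)·1/16 + (-5)·3/8
 = 5/8 + 9/16 + 1/8 + (-1/8) + (-3/16) + (-15/8)
 = -7/8

-0.875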